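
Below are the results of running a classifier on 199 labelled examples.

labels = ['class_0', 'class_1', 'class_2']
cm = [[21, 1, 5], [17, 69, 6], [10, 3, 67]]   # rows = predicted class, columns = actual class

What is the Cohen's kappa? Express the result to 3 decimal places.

0.670

Observed agreement pₒ = trace/N = 157/199 = 0.7889
Expected agreement pₑ = Σ (rowᵢ·colᵢ)/N² = (48·27 + 73·92 + 78·80)/199² = 0.3599
κ = (pₒ − pₑ)/(1 − pₑ) = (0.7889 − 0.3599)/(1 − 0.3599) = 0.670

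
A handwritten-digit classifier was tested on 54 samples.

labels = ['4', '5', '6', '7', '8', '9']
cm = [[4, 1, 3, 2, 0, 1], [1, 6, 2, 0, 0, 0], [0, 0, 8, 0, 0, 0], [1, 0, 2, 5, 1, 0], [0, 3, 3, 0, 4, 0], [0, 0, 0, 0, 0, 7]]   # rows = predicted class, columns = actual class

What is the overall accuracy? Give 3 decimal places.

Accuracy = trace / total = (4+6+8+5+4+7=34) / 54 = 34/54 = 0.630

0.630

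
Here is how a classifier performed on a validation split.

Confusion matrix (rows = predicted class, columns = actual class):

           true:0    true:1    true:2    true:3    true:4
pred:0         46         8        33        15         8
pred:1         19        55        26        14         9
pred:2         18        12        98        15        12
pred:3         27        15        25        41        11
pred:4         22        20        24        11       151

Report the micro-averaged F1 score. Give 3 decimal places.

Micro-averaging pools counts across classes: ΣTP=391, ΣFP=344, ΣFN=344.
Micro-F1 score = 2·TP/(2·TP+FP+FN) on pooled counts = 0.532 (equals overall accuracy in single-label multiclass).

0.532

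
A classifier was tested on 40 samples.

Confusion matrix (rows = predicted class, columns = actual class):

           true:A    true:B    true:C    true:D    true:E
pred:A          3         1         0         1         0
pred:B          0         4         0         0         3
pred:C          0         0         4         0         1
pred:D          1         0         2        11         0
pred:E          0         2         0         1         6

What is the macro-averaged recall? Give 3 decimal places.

Per-class recall (TP/(TP+FN)):
  A: TP=3, FN=0+0+1+0=1 → 3/4 = 0.7500
  B: TP=4, FN=1+0+0+2=3 → 4/7 = 0.5714
  C: TP=4, FN=0+0+2+0=2 → 4/6 = 0.6667
  D: TP=11, FN=1+0+0+1=2 → 11/13 = 0.8462
  E: TP=6, FN=0+3+1+0=4 → 6/10 = 0.6000
Macro-recall = mean = (0.7500 + 0.5714 + 0.6667 + 0.8462 + 0.6000) / 5 = 0.687

0.687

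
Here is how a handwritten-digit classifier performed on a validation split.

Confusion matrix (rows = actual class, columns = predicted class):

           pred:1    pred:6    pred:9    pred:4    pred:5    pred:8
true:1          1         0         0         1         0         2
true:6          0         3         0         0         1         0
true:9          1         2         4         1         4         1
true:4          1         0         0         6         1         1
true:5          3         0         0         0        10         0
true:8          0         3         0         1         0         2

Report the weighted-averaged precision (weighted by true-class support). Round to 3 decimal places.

0.639

Per-class precision (TP/(TP+FP)):
  1: TP=1, FP=0+1+1+3+0=5 → 1/6 = 0.1667
  6: TP=3, FP=0+2+0+0+3=5 → 3/8 = 0.3750
  9: TP=4, FP=0+0+0+0+0=0 → 4/4 = 1.0000
  4: TP=6, FP=1+0+1+0+1=3 → 6/9 = 0.6667
  5: TP=10, FP=0+1+4+1+0=6 → 10/16 = 0.6250
  8: TP=2, FP=2+0+1+1+0=4 → 2/6 = 0.3333
Weighted-precision = Σ (supportᵢ/N)·precisionᵢ with N=49: (4/49)·0.1667 + (4/49)·0.3750 + (13/49)·1.0000 + (9/49)·0.6667 + (13/49)·0.6250 + (6/49)·0.3333 = 0.639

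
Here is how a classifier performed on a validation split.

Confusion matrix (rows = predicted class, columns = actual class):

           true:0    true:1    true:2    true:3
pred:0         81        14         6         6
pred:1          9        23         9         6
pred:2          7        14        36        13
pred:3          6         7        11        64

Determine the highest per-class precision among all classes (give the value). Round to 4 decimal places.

0.7570

Per-class precision (TP/(TP+FP)):
  0: TP=81, FP=14+6+6=26 → 81/107 = 0.75701
  1: TP=23, FP=9+9+6=24 → 23/47 = 0.48936
  2: TP=36, FP=7+14+13=34 → 36/70 = 0.51429
  3: TP=64, FP=6+7+11=24 → 64/88 = 0.72727
Highest is class '0' with precision = 0.7570.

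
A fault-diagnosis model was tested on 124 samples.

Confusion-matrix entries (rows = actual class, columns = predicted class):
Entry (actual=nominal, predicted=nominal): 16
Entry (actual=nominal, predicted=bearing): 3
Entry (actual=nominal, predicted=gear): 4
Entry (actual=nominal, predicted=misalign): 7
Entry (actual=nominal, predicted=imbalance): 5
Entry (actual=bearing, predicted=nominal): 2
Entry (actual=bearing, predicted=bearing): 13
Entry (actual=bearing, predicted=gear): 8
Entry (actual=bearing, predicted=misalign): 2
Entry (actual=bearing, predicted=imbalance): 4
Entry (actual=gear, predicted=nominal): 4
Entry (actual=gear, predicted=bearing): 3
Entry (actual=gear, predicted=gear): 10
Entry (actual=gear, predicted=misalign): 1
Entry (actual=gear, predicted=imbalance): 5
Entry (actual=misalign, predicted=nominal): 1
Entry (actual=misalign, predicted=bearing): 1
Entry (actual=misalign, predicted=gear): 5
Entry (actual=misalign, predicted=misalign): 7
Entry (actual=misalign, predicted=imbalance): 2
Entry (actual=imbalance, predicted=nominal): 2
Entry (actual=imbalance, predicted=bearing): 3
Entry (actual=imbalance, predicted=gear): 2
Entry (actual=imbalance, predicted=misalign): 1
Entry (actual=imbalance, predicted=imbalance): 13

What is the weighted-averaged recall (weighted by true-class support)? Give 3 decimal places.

0.476

Per-class recall (TP/(TP+FN)):
  nominal: TP=16, FN=3+4+7+5=19 → 16/35 = 0.4571
  bearing: TP=13, FN=2+8+2+4=16 → 13/29 = 0.4483
  gear: TP=10, FN=4+3+1+5=13 → 10/23 = 0.4348
  misalign: TP=7, FN=1+1+5+2=9 → 7/16 = 0.4375
  imbalance: TP=13, FN=2+3+2+1=8 → 13/21 = 0.6190
Weighted-recall = Σ (supportᵢ/N)·recallᵢ with N=124: (35/124)·0.4571 + (29/124)·0.4483 + (23/124)·0.4348 + (16/124)·0.4375 + (21/124)·0.6190 = 0.476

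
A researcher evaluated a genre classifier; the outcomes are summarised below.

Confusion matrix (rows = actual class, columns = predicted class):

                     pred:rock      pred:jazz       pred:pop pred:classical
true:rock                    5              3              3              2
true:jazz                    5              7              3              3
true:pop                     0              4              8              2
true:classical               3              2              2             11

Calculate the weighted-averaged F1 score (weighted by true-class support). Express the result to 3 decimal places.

Per-class F1 score (2·TP/(2·TP+FP+FN)):
  rock: TP=5, FP=5+0+3=8, FN=3+3+2=8 → 10/26 = 0.3846
  jazz: TP=7, FP=3+4+2=9, FN=5+3+3=11 → 14/34 = 0.4118
  pop: TP=8, FP=3+3+2=8, FN=0+4+2=6 → 16/30 = 0.5333
  classical: TP=11, FP=2+3+2=7, FN=3+2+2=7 → 22/36 = 0.6111
Weighted-F1 score = Σ (supportᵢ/N)·F1 scoreᵢ with N=63: (13/63)·0.3846 + (18/63)·0.4118 + (14/63)·0.5333 + (18/63)·0.6111 = 0.490

0.490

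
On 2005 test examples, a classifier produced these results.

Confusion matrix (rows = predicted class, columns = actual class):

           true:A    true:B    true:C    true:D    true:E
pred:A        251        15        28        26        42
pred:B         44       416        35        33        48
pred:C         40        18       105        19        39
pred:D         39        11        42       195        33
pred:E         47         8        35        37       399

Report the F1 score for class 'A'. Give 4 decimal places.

0.6411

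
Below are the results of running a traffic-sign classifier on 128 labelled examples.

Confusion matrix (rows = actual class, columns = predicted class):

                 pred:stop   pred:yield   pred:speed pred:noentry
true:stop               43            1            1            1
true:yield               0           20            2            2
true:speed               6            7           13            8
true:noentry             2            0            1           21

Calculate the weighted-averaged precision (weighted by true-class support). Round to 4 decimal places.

0.7631

Per-class precision (TP/(TP+FP)):
  stop: TP=43, FP=0+6+2=8 → 43/51 = 0.84314
  yield: TP=20, FP=1+7+0=8 → 20/28 = 0.71429
  speed: TP=13, FP=1+2+1=4 → 13/17 = 0.76471
  noentry: TP=21, FP=1+2+8=11 → 21/32 = 0.65625
Weighted-precision = Σ (supportᵢ/N)·precisionᵢ with N=128: (46/128)·0.84314 + (24/128)·0.71429 + (34/128)·0.76471 + (24/128)·0.65625 = 0.7631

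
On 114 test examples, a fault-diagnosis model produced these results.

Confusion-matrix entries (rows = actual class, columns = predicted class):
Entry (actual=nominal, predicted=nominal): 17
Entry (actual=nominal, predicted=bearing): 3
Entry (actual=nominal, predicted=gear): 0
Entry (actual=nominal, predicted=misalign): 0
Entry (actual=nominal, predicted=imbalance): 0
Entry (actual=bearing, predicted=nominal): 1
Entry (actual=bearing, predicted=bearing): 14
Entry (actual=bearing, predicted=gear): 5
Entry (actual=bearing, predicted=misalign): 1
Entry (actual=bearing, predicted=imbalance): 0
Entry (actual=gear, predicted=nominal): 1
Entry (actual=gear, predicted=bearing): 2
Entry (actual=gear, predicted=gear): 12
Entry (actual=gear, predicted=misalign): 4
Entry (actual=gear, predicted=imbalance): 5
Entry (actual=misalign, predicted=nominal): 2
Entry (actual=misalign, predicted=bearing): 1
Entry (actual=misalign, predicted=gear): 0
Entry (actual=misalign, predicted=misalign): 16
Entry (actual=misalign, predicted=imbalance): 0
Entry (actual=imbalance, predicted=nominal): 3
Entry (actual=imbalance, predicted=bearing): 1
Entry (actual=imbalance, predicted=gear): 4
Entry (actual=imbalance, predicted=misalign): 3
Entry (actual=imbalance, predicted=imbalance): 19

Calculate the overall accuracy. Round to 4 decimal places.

0.6842

Accuracy = trace / total = (17+14+12+16+19=78) / 114 = 78/114 = 0.6842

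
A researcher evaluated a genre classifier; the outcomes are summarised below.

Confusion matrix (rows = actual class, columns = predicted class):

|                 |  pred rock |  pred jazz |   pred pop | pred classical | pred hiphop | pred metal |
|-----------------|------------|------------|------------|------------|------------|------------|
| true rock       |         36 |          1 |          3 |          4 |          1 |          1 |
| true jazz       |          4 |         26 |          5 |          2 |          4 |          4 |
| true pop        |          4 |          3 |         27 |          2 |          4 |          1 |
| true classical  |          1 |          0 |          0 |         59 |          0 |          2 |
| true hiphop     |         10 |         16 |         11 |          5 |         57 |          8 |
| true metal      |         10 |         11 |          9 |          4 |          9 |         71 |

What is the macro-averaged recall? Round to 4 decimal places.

0.6877

Per-class recall (TP/(TP+FN)):
  rock: TP=36, FN=1+3+4+1+1=10 → 36/46 = 0.78261
  jazz: TP=26, FN=4+5+2+4+4=19 → 26/45 = 0.57778
  pop: TP=27, FN=4+3+2+4+1=14 → 27/41 = 0.65854
  classical: TP=59, FN=1+0+0+0+2=3 → 59/62 = 0.95161
  hiphop: TP=57, FN=10+16+11+5+8=50 → 57/107 = 0.53271
  metal: TP=71, FN=10+11+9+4+9=43 → 71/114 = 0.62281
Macro-recall = mean = (0.78261 + 0.57778 + 0.65854 + 0.95161 + 0.53271 + 0.62281) / 6 = 0.6877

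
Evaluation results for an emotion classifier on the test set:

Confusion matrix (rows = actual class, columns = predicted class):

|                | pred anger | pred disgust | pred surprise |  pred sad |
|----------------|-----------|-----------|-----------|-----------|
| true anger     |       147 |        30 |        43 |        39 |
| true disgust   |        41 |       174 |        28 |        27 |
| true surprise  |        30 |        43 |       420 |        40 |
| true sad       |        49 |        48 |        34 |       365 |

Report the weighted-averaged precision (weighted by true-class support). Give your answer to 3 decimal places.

0.714

Per-class precision (TP/(TP+FP)):
  anger: TP=147, FP=41+30+49=120 → 147/267 = 0.5506
  disgust: TP=174, FP=30+43+48=121 → 174/295 = 0.5898
  surprise: TP=420, FP=43+28+34=105 → 420/525 = 0.8000
  sad: TP=365, FP=39+27+40=106 → 365/471 = 0.7749
Weighted-precision = Σ (supportᵢ/N)·precisionᵢ with N=1558: (259/1558)·0.5506 + (270/1558)·0.5898 + (533/1558)·0.8000 + (496/1558)·0.7749 = 0.714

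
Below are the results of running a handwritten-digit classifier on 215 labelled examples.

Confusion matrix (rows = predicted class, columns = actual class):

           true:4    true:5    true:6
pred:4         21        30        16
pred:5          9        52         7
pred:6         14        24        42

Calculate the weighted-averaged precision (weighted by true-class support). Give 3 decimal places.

Per-class precision (TP/(TP+FP)):
  4: TP=21, FP=30+16=46 → 21/67 = 0.3134
  5: TP=52, FP=9+7=16 → 52/68 = 0.7647
  6: TP=42, FP=14+24=38 → 42/80 = 0.5250
Weighted-precision = Σ (supportᵢ/N)·precisionᵢ with N=215: (44/215)·0.3134 + (106/215)·0.7647 + (65/215)·0.5250 = 0.600

0.600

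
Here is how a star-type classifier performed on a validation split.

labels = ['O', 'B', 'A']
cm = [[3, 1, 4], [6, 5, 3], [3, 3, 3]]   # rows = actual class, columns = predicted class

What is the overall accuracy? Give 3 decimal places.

0.355

Accuracy = trace / total = (3+5+3=11) / 31 = 11/31 = 0.355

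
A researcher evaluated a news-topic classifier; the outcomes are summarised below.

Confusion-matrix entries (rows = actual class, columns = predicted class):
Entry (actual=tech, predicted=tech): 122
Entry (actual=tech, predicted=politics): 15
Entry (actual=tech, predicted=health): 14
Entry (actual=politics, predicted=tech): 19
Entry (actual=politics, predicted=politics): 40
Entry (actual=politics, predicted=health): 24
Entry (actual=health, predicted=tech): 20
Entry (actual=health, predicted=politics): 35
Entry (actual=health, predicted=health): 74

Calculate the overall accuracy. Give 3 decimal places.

Accuracy = trace / total = (122+40+74=236) / 363 = 236/363 = 0.650

0.650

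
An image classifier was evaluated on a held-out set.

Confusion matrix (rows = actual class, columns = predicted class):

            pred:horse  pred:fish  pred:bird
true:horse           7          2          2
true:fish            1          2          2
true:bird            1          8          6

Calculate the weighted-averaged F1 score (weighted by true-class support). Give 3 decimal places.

Per-class F1 score (2·TP/(2·TP+FP+FN)):
  horse: TP=7, FP=1+1=2, FN=2+2=4 → 14/20 = 0.7000
  fish: TP=2, FP=2+8=10, FN=1+2=3 → 4/17 = 0.2353
  bird: TP=6, FP=2+2=4, FN=1+8=9 → 12/25 = 0.4800
Weighted-F1 score = Σ (supportᵢ/N)·F1 scoreᵢ with N=31: (11/31)·0.7000 + (5/31)·0.2353 + (15/31)·0.4800 = 0.519

0.519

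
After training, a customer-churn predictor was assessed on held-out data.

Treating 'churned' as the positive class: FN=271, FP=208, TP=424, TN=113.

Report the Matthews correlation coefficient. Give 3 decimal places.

MCC = (TP·TN − FP·FN) / √((TP+FP)(TP+FN)(TN+FP)(TN+FN))
Numerator = 424·113 − 208·271 = -8456
Denominator = √(632·695·321·384) = √54142479360 = 232685.3656
MCC = -8456 / 232685.3656 = -0.036

-0.036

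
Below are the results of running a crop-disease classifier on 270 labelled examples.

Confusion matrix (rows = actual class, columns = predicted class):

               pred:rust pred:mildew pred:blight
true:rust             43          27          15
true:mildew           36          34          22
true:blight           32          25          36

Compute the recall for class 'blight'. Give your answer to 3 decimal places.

Take TP from the diagonal, FP from the rest of the 'blight' prediction marginal, FN from the rest of the 'blight' actual marginal.
recall = TP/(TP+FN).
blight: TP=36, FN=32+25=57 → 36/93 = 0.3871

0.387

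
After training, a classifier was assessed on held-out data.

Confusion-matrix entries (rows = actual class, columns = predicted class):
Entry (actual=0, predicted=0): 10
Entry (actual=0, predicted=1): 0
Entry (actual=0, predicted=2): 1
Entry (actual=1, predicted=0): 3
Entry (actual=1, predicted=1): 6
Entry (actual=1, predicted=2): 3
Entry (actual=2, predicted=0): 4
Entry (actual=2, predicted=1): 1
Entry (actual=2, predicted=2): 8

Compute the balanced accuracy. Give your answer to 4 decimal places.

Balanced accuracy = mean of per-class recall.
  0: recall = 10/11 = 0.90909
  1: recall = 6/12 = 0.50000
  2: recall = 8/13 = 0.61538
Mean = (0.90909 + 0.50000 + 0.61538) / 3 = 0.6748

0.6748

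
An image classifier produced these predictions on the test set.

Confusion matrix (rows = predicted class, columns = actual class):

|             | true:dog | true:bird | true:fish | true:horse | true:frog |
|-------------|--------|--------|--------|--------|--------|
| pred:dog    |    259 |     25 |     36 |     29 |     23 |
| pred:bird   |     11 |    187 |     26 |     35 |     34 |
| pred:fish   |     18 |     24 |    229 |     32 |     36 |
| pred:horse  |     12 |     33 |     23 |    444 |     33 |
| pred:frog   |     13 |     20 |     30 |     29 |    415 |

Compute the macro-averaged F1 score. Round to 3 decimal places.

0.732

Per-class F1 score (2·TP/(2·TP+FP+FN)):
  dog: TP=259, FP=25+36+29+23=113, FN=11+18+12+13=54 → 518/685 = 0.7562
  bird: TP=187, FP=11+26+35+34=106, FN=25+24+33+20=102 → 374/582 = 0.6426
  fish: TP=229, FP=18+24+32+36=110, FN=36+26+23+30=115 → 458/683 = 0.6706
  horse: TP=444, FP=12+33+23+33=101, FN=29+35+32+29=125 → 888/1114 = 0.7971
  frog: TP=415, FP=13+20+30+29=92, FN=23+34+36+33=126 → 830/1048 = 0.7920
Macro-F1 score = mean = (0.7562 + 0.6426 + 0.6706 + 0.7971 + 0.7920) / 5 = 0.732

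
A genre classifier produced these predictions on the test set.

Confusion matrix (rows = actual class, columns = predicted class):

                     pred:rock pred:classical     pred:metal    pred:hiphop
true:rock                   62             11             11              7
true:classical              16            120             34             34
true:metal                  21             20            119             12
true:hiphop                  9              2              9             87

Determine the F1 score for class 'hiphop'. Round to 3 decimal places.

Take TP from the diagonal, FP from the rest of the 'hiphop' prediction marginal, FN from the rest of the 'hiphop' actual marginal.
F1 score = 2·TP/(2·TP+FP+FN).
hiphop: TP=87, FP=7+34+12=53, FN=9+2+9=20 → 174/247 = 0.7045

0.704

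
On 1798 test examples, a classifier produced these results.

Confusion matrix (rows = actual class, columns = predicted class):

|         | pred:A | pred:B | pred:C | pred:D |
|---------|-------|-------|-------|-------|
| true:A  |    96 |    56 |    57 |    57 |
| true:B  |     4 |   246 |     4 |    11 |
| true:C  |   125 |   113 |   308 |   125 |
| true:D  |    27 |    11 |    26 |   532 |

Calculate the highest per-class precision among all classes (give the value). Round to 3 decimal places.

Per-class precision (TP/(TP+FP)):
  A: TP=96, FP=4+125+27=156 → 96/252 = 0.3810
  B: TP=246, FP=56+113+11=180 → 246/426 = 0.5775
  C: TP=308, FP=57+4+26=87 → 308/395 = 0.7797
  D: TP=532, FP=57+11+125=193 → 532/725 = 0.7338
Highest is class 'C' with precision = 0.780.

0.780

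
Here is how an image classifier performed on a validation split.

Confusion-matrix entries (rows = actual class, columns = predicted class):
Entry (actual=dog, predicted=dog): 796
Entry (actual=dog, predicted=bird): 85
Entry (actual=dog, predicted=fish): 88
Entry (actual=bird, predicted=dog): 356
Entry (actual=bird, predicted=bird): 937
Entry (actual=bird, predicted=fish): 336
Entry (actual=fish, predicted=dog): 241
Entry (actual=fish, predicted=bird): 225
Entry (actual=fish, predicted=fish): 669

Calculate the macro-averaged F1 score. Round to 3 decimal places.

0.642

Per-class F1 score (2·TP/(2·TP+FP+FN)):
  dog: TP=796, FP=356+241=597, FN=85+88=173 → 1592/2362 = 0.6740
  bird: TP=937, FP=85+225=310, FN=356+336=692 → 1874/2876 = 0.6516
  fish: TP=669, FP=88+336=424, FN=241+225=466 → 1338/2228 = 0.6005
Macro-F1 score = mean = (0.6740 + 0.6516 + 0.6005) / 3 = 0.642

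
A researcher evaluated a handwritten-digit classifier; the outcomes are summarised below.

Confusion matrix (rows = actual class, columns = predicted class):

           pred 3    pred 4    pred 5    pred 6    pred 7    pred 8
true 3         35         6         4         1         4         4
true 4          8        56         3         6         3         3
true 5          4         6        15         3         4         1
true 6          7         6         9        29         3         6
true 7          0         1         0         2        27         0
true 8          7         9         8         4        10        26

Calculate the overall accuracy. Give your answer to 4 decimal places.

Accuracy = trace / total = (35+56+15+29+27+26=188) / 320 = 188/320 = 0.5875

0.5875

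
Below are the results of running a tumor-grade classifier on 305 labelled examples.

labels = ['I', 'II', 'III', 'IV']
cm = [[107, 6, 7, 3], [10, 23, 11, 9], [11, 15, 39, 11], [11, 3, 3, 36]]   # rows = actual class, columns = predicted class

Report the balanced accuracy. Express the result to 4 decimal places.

Balanced accuracy = mean of per-class recall.
  I: recall = 107/123 = 0.86992
  II: recall = 23/53 = 0.43396
  III: recall = 39/76 = 0.51316
  IV: recall = 36/53 = 0.67925
Mean = (0.86992 + 0.43396 + 0.51316 + 0.67925) / 4 = 0.6241

0.6241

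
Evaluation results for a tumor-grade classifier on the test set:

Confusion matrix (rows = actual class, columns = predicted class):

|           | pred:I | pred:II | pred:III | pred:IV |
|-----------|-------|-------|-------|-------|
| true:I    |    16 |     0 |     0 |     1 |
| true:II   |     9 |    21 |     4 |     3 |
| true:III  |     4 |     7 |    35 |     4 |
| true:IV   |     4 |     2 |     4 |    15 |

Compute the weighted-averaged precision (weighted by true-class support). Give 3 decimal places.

Per-class precision (TP/(TP+FP)):
  I: TP=16, FP=9+4+4=17 → 16/33 = 0.4848
  II: TP=21, FP=0+7+2=9 → 21/30 = 0.7000
  III: TP=35, FP=0+4+4=8 → 35/43 = 0.8140
  IV: TP=15, FP=1+3+4=8 → 15/23 = 0.6522
Weighted-precision = Σ (supportᵢ/N)·precisionᵢ with N=129: (17/129)·0.4848 + (37/129)·0.7000 + (50/129)·0.8140 + (25/129)·0.6522 = 0.707

0.707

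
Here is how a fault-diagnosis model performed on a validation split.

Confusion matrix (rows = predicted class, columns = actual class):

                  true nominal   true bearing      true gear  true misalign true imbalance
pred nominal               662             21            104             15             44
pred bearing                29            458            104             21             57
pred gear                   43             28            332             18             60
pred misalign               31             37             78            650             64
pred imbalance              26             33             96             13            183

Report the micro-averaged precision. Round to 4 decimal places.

0.7125

Micro-averaging pools counts across classes: ΣTP=2285, ΣFP=922, ΣFN=922.
Micro-precision = TP/(TP+FP) on pooled counts = 0.7125 (equals overall accuracy in single-label multiclass).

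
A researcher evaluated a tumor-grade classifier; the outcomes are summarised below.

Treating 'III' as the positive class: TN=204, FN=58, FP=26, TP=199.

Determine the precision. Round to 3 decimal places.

0.884

Precision = TP/(TP+FP) = 199/(199+26) = 199/225 = 0.884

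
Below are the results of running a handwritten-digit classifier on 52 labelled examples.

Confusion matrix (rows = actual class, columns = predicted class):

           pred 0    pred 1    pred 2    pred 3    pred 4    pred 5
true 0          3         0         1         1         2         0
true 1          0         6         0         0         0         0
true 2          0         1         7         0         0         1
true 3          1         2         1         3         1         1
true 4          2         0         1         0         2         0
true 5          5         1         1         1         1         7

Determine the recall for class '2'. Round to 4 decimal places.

0.7778

Take TP from the diagonal, FP from the rest of the '2' prediction marginal, FN from the rest of the '2' actual marginal.
recall = TP/(TP+FN).
2: TP=7, FN=0+1+0+0+1=2 → 7/9 = 0.77778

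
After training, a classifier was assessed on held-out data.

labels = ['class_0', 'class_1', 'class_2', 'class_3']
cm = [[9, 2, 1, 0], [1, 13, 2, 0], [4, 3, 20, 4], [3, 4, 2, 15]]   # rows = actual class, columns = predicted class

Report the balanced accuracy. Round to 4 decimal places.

Balanced accuracy = mean of per-class recall.
  class_0: recall = 9/12 = 0.75000
  class_1: recall = 13/16 = 0.81250
  class_2: recall = 20/31 = 0.64516
  class_3: recall = 15/24 = 0.62500
Mean = (0.75000 + 0.81250 + 0.64516 + 0.62500) / 4 = 0.7082

0.7082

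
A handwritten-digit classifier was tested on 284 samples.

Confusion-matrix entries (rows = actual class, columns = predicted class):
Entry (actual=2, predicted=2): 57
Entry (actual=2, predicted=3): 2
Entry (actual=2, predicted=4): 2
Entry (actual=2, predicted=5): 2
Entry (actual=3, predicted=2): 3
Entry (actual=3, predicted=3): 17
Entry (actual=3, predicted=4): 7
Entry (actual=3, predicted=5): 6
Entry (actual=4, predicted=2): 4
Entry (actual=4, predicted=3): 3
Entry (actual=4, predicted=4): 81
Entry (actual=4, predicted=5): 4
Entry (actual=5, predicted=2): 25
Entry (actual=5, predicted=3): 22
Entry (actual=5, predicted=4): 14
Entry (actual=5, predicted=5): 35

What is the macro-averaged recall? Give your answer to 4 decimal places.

0.6662

Per-class recall (TP/(TP+FN)):
  2: TP=57, FN=2+2+2=6 → 57/63 = 0.90476
  3: TP=17, FN=3+7+6=16 → 17/33 = 0.51515
  4: TP=81, FN=4+3+4=11 → 81/92 = 0.88043
  5: TP=35, FN=25+22+14=61 → 35/96 = 0.36458
Macro-recall = mean = (0.90476 + 0.51515 + 0.88043 + 0.36458) / 4 = 0.6662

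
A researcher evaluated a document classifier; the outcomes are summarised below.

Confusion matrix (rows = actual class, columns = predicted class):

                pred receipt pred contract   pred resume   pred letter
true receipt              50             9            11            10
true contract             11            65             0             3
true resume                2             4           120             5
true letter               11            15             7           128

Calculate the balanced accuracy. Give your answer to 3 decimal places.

0.790

Balanced accuracy = mean of per-class recall.
  receipt: recall = 50/80 = 0.6250
  contract: recall = 65/79 = 0.8228
  resume: recall = 120/131 = 0.9160
  letter: recall = 128/161 = 0.7950
Mean = (0.6250 + 0.8228 + 0.9160 + 0.7950) / 4 = 0.790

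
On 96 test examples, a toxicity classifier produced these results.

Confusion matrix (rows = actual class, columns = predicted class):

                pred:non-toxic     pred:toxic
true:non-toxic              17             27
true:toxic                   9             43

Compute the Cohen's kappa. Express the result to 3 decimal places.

Observed agreement pₒ = trace/N = 60/96 = 0.6250
Expected agreement pₑ = Σ (rowᵢ·colᵢ)/N² = (44·26 + 52·70)/96² = 0.5191
κ = (pₒ − pₑ)/(1 − pₑ) = (0.6250 − 0.5191)/(1 − 0.5191) = 0.220

0.220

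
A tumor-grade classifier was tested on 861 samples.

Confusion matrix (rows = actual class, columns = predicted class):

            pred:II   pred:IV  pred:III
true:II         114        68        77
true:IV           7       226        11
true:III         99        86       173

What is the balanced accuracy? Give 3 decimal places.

0.617

Balanced accuracy = mean of per-class recall.
  II: recall = 114/259 = 0.4402
  IV: recall = 226/244 = 0.9262
  III: recall = 173/358 = 0.4832
Mean = (0.4402 + 0.9262 + 0.4832) / 3 = 0.617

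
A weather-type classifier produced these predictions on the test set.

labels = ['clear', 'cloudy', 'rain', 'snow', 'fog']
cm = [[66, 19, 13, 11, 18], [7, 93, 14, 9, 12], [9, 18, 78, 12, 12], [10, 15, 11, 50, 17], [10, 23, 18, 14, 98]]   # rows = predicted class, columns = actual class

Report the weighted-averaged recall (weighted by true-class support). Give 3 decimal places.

Per-class recall (TP/(TP+FN)):
  clear: TP=66, FN=7+9+10+10=36 → 66/102 = 0.6471
  cloudy: TP=93, FN=19+18+15+23=75 → 93/168 = 0.5536
  rain: TP=78, FN=13+14+11+18=56 → 78/134 = 0.5821
  snow: TP=50, FN=11+9+12+14=46 → 50/96 = 0.5208
  fog: TP=98, FN=18+12+12+17=59 → 98/157 = 0.6242
Weighted-recall = Σ (supportᵢ/N)·recallᵢ with N=657: (102/657)·0.6471 + (168/657)·0.5536 + (134/657)·0.5821 + (96/657)·0.5208 + (157/657)·0.6242 = 0.586

0.586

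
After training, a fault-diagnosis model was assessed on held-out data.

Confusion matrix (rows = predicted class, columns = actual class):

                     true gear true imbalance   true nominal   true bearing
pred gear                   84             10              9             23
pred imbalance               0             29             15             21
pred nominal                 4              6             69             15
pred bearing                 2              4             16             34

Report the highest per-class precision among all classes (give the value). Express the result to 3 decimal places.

0.734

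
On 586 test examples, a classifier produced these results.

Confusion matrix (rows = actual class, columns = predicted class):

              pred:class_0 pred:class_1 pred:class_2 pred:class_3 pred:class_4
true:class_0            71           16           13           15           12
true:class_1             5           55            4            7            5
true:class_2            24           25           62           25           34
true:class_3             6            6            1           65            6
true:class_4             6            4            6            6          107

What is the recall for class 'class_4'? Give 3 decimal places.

Take TP from the diagonal, FP from the rest of the 'class_4' prediction marginal, FN from the rest of the 'class_4' actual marginal.
recall = TP/(TP+FN).
class_4: TP=107, FN=6+4+6+6=22 → 107/129 = 0.8295

0.829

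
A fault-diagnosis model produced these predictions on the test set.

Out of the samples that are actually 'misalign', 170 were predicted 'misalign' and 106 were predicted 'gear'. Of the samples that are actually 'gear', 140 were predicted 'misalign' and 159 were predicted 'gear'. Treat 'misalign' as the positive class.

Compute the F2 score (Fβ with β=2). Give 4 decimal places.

Fβ = (1+β²)·TP / ((1+β²)·TP + β²·FN + FP), with β²=4
= 5·170 / (5·170 + 4·106 + 140) = 0.6011

0.6011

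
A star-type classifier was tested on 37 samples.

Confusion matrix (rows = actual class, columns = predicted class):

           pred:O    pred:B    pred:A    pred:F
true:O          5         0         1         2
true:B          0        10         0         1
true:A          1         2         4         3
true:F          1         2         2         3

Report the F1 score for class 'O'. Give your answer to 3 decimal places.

0.667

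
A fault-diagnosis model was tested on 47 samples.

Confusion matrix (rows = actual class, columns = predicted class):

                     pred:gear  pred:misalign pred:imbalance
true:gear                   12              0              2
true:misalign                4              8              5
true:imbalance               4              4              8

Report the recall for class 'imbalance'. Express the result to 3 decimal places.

0.500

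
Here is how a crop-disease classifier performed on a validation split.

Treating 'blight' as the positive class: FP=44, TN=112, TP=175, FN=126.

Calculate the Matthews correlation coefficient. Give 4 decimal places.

0.2841

MCC = (TP·TN − FP·FN) / √((TP+FP)(TP+FN)(TN+FP)(TN+FN))
Numerator = 175·112 − 44·126 = 14056
Denominator = √(219·301·156·238) = √2447440632 = 49471.6144
MCC = 14056 / 49471.6144 = 0.2841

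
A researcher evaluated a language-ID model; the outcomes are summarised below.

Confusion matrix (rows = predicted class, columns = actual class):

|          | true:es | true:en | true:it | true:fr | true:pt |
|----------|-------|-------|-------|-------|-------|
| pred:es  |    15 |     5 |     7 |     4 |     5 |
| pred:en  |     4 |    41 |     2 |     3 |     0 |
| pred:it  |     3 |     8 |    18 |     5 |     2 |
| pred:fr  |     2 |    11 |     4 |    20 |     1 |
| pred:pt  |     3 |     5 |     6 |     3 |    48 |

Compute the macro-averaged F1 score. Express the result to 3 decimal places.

Per-class F1 score (2·TP/(2·TP+FP+FN)):
  es: TP=15, FP=5+7+4+5=21, FN=4+3+2+3=12 → 30/63 = 0.4762
  en: TP=41, FP=4+2+3+0=9, FN=5+8+11+5=29 → 82/120 = 0.6833
  it: TP=18, FP=3+8+5+2=18, FN=7+2+4+6=19 → 36/73 = 0.4932
  fr: TP=20, FP=2+11+4+1=18, FN=4+3+5+3=15 → 40/73 = 0.5479
  pt: TP=48, FP=3+5+6+3=17, FN=5+0+2+1=8 → 96/121 = 0.7934
Macro-F1 score = mean = (0.4762 + 0.6833 + 0.4932 + 0.5479 + 0.7934) / 5 = 0.599

0.599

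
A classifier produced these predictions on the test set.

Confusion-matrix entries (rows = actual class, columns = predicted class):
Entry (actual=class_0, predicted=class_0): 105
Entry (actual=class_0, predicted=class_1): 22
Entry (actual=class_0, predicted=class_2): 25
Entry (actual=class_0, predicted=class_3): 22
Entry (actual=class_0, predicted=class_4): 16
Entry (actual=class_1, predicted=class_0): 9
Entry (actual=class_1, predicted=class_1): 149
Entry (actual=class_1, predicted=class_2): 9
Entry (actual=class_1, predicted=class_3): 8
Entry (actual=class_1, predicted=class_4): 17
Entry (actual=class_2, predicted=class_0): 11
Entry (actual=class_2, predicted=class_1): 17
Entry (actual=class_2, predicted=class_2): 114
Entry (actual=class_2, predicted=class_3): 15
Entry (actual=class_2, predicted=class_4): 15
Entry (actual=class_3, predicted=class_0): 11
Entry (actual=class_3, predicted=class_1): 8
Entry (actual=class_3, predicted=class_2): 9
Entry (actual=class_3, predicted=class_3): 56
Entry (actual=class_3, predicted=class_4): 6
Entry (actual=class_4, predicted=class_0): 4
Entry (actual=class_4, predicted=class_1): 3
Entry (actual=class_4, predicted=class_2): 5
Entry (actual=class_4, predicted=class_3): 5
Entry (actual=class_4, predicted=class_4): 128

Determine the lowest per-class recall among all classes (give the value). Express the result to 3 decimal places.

0.553

Per-class recall (TP/(TP+FN)):
  class_0: TP=105, FN=22+25+22+16=85 → 105/190 = 0.5526
  class_1: TP=149, FN=9+9+8+17=43 → 149/192 = 0.7760
  class_2: TP=114, FN=11+17+15+15=58 → 114/172 = 0.6628
  class_3: TP=56, FN=11+8+9+6=34 → 56/90 = 0.6222
  class_4: TP=128, FN=4+3+5+5=17 → 128/145 = 0.8828
Lowest is class 'class_0' with recall = 0.553.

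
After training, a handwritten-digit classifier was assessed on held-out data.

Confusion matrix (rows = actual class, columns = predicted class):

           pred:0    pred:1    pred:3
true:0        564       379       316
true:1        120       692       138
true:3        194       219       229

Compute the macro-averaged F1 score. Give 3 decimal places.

0.497

Per-class F1 score (2·TP/(2·TP+FP+FN)):
  0: TP=564, FP=120+194=314, FN=379+316=695 → 1128/2137 = 0.5278
  1: TP=692, FP=379+219=598, FN=120+138=258 → 1384/2240 = 0.6179
  3: TP=229, FP=316+138=454, FN=194+219=413 → 458/1325 = 0.3457
Macro-F1 score = mean = (0.5278 + 0.6179 + 0.3457) / 3 = 0.497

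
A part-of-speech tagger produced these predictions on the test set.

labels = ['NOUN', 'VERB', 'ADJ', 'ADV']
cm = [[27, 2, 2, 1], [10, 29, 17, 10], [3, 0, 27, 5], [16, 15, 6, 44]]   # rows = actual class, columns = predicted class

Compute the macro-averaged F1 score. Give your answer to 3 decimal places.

0.594

Per-class F1 score (2·TP/(2·TP+FP+FN)):
  NOUN: TP=27, FP=10+3+16=29, FN=2+2+1=5 → 54/88 = 0.6136
  VERB: TP=29, FP=2+0+15=17, FN=10+17+10=37 → 58/112 = 0.5179
  ADJ: TP=27, FP=2+17+6=25, FN=3+0+5=8 → 54/87 = 0.6207
  ADV: TP=44, FP=1+10+5=16, FN=16+15+6=37 → 88/141 = 0.6241
Macro-F1 score = mean = (0.6136 + 0.5179 + 0.6207 + 0.6241) / 4 = 0.594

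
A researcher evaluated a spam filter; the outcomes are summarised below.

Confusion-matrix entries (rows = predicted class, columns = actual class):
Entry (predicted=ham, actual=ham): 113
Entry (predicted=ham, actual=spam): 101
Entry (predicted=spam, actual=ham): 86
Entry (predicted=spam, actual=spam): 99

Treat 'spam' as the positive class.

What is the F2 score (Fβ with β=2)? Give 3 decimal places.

0.503

Fβ = (1+β²)·TP / ((1+β²)·TP + β²·FN + FP), with β²=4
= 5·99 / (5·99 + 4·101 + 86) = 0.503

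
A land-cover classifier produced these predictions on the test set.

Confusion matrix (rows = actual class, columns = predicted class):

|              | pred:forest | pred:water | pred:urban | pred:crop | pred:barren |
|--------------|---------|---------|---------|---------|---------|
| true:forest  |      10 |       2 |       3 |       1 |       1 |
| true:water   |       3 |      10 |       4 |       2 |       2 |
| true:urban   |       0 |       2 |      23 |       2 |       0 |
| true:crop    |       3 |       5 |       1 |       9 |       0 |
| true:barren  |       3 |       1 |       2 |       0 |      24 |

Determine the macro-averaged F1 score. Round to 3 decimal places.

0.643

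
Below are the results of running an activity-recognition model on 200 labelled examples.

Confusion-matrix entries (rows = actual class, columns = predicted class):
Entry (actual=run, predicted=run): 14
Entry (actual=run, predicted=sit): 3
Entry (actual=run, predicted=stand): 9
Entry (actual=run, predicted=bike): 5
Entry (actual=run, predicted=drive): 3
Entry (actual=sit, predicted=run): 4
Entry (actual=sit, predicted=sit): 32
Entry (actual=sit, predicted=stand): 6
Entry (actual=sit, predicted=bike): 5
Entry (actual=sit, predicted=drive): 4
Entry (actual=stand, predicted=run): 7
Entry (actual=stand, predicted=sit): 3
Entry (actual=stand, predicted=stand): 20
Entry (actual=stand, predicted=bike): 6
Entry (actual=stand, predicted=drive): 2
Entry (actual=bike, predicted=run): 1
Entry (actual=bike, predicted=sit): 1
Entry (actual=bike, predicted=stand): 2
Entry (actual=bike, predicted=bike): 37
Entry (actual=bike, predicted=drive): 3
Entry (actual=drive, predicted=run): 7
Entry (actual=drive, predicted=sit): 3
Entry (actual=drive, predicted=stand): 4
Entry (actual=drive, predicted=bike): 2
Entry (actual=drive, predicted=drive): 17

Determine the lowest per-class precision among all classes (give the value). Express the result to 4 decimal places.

Per-class precision (TP/(TP+FP)):
  run: TP=14, FP=4+7+1+7=19 → 14/33 = 0.42424
  sit: TP=32, FP=3+3+1+3=10 → 32/42 = 0.76190
  stand: TP=20, FP=9+6+2+4=21 → 20/41 = 0.48780
  bike: TP=37, FP=5+5+6+2=18 → 37/55 = 0.67273
  drive: TP=17, FP=3+4+2+3=12 → 17/29 = 0.58621
Lowest is class 'run' with precision = 0.4242.

0.4242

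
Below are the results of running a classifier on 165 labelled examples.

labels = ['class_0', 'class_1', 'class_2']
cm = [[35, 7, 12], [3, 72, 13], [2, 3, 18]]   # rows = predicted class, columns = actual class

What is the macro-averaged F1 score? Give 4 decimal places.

Per-class F1 score (2·TP/(2·TP+FP+FN)):
  class_0: TP=35, FP=7+12=19, FN=3+2=5 → 70/94 = 0.74468
  class_1: TP=72, FP=3+13=16, FN=7+3=10 → 144/170 = 0.84706
  class_2: TP=18, FP=2+3=5, FN=12+13=25 → 36/66 = 0.54545
Macro-F1 score = mean = (0.74468 + 0.84706 + 0.54545) / 3 = 0.7124

0.7124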